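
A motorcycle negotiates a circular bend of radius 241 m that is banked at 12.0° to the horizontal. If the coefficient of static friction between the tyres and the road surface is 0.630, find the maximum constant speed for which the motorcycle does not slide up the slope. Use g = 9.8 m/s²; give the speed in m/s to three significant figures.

At the maximum speed, friction acts down the slope at its limiting value f = μN. Radially (horizontal, toward centre): N sinθ + μN cosθ = mv²/r. Vertically: N cosθ − μN sinθ = mg.
Dividing: v² = r g (sinθ + μcosθ)/(cosθ − μsinθ).
sinθ + μcosθ = 0.2079 + 0.630×0.9781 = 0.8241; cosθ − μsinθ = 0.9781 − 0.630×0.2079 = 0.8472.
v² = 241 × 9.8 × 0.8241/0.8472 = 2298 m²/s², so v = 47.93 m/s.

47.9 m/s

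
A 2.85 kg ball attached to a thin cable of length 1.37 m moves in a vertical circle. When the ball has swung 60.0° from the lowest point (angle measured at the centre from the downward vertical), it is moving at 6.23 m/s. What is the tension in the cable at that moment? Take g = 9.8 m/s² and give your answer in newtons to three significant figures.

Take the radial direction toward the centre of the circle as positive. The component of the weight along the string toward the centre is −mg cos φ (φ measured from the bottom), so Newton's second law along the string gives T − mg cos φ = m v²/r.
cos 60.0° = 0.5000, so T = m(v²/r + g cos φ) = 2.85 × ((6.23)²/1.37 + 9.8 × 0.5000) = 2.85 × (28.33 + (4.900)) = 2.85 × 33.23 = 94.71 N.

94.7 N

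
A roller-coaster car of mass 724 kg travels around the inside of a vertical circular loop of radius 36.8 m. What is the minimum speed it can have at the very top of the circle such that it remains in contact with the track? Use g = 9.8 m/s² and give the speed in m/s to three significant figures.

19.0 m/s

At the highest point the centre is directly below, so both the weight and N act inward: N + mg = mv²/r.
At minimum speed N → 0, so mg = mv_min²/r ⇒ v_min = √(g r) = √(9.8 × 36.8) = 18.99 m/s.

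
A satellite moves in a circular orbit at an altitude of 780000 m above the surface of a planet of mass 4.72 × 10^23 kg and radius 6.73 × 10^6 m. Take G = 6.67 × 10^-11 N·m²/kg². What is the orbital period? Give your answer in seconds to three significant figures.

r = R + h = 6.73 × 10^6 + 780000 = 7.510 × 10^6 m. Gravity provides the centripetal force: G M m / r² = m v² / r ⇒ v = √(GM/r) = 2047 m/s.
T = 2πr/v = 2π × 7.510 × 10^6 / 2047 = 23050 s.

23000 s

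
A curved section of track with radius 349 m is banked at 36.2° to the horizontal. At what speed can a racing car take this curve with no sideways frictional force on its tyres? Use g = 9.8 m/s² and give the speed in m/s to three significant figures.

50.0 m/s

On a frictionless banked curve, N sinθ = mv²/r and N cosθ = mg, so tanθ = v²/(rg).
v = √(r g tanθ) = √(349 × 9.8 × tan 36.2°) = √(349 × 9.8 × 0.7319) = √2503 = 50.03 m/s.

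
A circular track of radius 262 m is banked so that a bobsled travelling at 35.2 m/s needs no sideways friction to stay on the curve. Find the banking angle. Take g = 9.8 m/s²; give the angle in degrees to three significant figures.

25.8°

For a frictionless banked turn: horizontally N sinθ = mv²/r and vertically N cosθ = mg.
Dividing: tanθ = v²/(r g) = (35.2)²/(262 × 9.8) = 1239/2568 = 0.4826.
θ = arctan(0.4826) = 25.76°.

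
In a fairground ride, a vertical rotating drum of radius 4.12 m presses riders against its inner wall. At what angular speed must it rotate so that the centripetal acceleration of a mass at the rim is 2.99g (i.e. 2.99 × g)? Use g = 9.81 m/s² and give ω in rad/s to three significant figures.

Centripetal acceleration a_c = ω²r. Setting ω²r = 2.99g:
ω = √(2.99g / r) = √(2.99 × 9.81 / 4.12) = √7.119 = 2.668 rad/s.

2.67 rad/s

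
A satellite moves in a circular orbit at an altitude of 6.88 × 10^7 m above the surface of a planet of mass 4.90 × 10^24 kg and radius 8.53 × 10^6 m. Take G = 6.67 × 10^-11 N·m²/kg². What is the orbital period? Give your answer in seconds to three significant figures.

r = R + h = 8.53 × 10^6 + 6.88 × 10^7 = 7.733 × 10^7 m. Gravity provides the centripetal force: G M m / r² = m v² / r ⇒ v = √(GM/r) = 2056 m/s.
T = 2πr/v = 2π × 7.733 × 10^7 / 2056 = 236300 s.

236000 s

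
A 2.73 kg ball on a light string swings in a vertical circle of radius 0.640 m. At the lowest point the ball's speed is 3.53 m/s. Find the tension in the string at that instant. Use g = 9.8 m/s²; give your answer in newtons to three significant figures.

At the lowest point, T points up (toward the centre) and the weight mg points down (away from the centre), so the net inward force is T − mg = mv²/r.
T = m(v²/r + g) = 2.73 × ((3.53)²/0.640 + 9.8) = 2.73 × (19.47 + 9.8) = 2.73 × 29.27 = 79.91 N.

79.9 N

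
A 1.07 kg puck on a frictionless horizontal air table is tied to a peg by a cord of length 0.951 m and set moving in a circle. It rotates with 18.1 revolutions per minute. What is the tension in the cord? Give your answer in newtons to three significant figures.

ω = 18.1 rev/min × 2π/60 = 1.895 rad/s, so v = ωr = 1.895 × 0.951 = 1.803 m/s.
The tension is the only horizontal force, so it supplies the full centripetal force: T = m v²/r = 1.07 × (1.803)²/0.951 = 1.07 × 3.249/0.951 = 3.656 N.

3.66 N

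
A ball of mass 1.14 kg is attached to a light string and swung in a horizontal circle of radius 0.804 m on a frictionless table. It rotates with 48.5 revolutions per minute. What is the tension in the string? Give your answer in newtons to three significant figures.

23.6 N

ω = 48.5 rev/min × 2π/60 = 5.079 rad/s, so v = ωr = 5.079 × 0.804 = 4.083 m/s.
The tension is the only horizontal force, so it supplies the full centripetal force: T = m v²/r = 1.14 × (4.083)²/0.804 = 1.14 × 16.67/0.804 = 23.64 N.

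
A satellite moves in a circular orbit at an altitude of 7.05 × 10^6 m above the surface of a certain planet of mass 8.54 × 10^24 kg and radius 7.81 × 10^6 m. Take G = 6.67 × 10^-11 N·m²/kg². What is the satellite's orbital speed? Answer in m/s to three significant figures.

6190 m/s

Orbital radius r = R + h = 7.81 × 10^6 + 7.05 × 10^6 = 1.486 × 10^7 m.
Gravity supplies the centripetal force: G M m / r² = m v² / r, so v = √(GM/r).
v = √(6.67 × 10^-11 × 8.54 × 10^24 / 1.486 × 10^7) = √(3.833 × 10^7) = 6191 m/s.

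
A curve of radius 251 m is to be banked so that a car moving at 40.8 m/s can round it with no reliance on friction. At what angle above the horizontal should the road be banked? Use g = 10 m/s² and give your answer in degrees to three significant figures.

33.6°

For a frictionless banked turn: horizontally N sinθ = mv²/r and vertically N cosθ = mg.
Dividing: tanθ = v²/(r g) = (40.8)²/(251 × 10.0) = 1665/2510 = 0.6632.
θ = arctan(0.6632) = 33.55°.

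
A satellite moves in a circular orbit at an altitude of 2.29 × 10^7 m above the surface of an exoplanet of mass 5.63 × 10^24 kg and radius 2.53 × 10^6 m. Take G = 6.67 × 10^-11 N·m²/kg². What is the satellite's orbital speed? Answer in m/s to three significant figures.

3840 m/s

Orbital radius r = R + h = 2.53 × 10^6 + 2.29 × 10^7 = 2.543 × 10^7 m.
Gravity supplies the centripetal force: G M m / r² = m v² / r, so v = √(GM/r).
v = √(6.67 × 10^-11 × 5.63 × 10^24 / 2.543 × 10^7) = √(1.477 × 10^7) = 3843 m/s.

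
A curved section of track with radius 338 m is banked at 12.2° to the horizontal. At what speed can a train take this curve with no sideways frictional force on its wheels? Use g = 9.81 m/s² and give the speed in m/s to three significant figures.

On a frictionless banked curve, N sinθ = mv²/r and N cosθ = mg, so tanθ = v²/(rg).
v = √(r g tanθ) = √(338 × 9.81 × tan 12.2°) = √(338 × 9.81 × 0.2162) = √716.9 = 26.77 m/s.

26.8 m/s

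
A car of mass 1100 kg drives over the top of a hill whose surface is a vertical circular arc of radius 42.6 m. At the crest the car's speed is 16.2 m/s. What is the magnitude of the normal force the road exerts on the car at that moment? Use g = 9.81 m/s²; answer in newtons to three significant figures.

4010 N

At the crest the centripetal acceleration points downward (toward the centre of the arc), so mg − N = mv²/r.
N = m(g − v²/r) = 1100 × (9.81 − (16.2)²/42.6) = 1100 × (9.81 − 6.161) = 1100 × 3.649 = 4014 N.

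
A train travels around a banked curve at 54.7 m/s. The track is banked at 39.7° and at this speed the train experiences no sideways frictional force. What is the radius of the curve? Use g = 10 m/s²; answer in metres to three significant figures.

360 m

Frictionless banking: tanθ = v²/(rg), so r = v²/(g tanθ).
r = (54.7)²/(10.0 × tan 39.7°) = 2992/(10.0 × 0.8302) = 2992/8.302 = 360.4 m.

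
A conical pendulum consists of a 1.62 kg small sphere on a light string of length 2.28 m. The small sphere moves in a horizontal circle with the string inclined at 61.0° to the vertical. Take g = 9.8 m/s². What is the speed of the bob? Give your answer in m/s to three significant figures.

5.94 m/s

The radius of the circle is r = L sinθ = 2.28 × sin 61.0° = 1.994 m.
Horizontally T sinθ = mv²/r and vertically T cosθ = mg, so tanθ = v²/(rg).
v = √(r g tanθ) = √(1.994 × 9.8 × 1.804) = √35.26 = 5.938 m/s.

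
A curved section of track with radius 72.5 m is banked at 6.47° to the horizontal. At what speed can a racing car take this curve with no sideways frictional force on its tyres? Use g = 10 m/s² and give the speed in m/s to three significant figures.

9.07 m/s

On a frictionless banked curve, N sinθ = mv²/r and N cosθ = mg, so tanθ = v²/(rg).
v = √(r g tanθ) = √(72.5 × 10.0 × tan 6.47°) = √(72.5 × 10.0 × 0.1134) = √82.22 = 9.067 m/s.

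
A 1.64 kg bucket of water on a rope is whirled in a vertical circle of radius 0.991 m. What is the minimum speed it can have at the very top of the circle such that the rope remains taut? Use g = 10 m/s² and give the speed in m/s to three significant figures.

At the top, both weight mg and T point toward the centre: T + mg = mv²/r.
At minimum speed T → 0, so mg = mv_min²/r ⇒ v_min = √(g r) = √(10.0 × 0.991) = 3.148 m/s.

3.15 m/s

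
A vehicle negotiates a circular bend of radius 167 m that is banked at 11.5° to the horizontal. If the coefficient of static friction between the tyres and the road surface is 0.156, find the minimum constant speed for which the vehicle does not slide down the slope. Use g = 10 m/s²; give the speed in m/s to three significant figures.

8.76 m/s

At the minimum speed, friction acts up the slope at its limiting value f = μN. Radially (horizontal, toward centre): N sinθ − μN cosθ = mv²/r. Vertically: N cosθ + μN sinθ = mg.
Dividing: v² = r g (sinθ − μcosθ)/(cosθ + μsinθ).
sinθ − μcosθ = 0.1994 − 0.156×0.9799 = 0.04650; cosθ + μsinθ = 0.9799 + 0.156×0.1994 = 1.011.
v² = 167 × 10.0 × 0.04650/1.011 = 76.81 m²/s², so v = 8.764 m/s.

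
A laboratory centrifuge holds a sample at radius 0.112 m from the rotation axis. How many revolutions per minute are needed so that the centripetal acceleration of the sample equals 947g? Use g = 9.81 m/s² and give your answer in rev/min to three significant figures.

Require ω²r = 947g, so ω = √(947 × 9.81/0.112) = 288.0 rad/s.
In rev/min: ω × 60/(2π) = 288.0 × 60/(2π) = 2750 rev/min.

2750 rev/min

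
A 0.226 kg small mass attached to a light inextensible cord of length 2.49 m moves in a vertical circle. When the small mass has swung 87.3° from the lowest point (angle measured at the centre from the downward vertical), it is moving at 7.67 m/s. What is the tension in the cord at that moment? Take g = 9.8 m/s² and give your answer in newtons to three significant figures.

Take the radial direction toward the centre of the circle as positive. The component of the weight along the string toward the centre is −mg cos φ (φ measured from the bottom), so Newton's second law along the string gives T − mg cos φ = m v²/r.
cos 87.3° = 0.04711, so T = m(v²/r + g cos φ) = 0.226 × ((7.67)²/2.49 + 9.8 × 0.04711) = 0.226 × (23.63 + (0.4616)) = 0.226 × 24.09 = 5.444 N.

5.44 N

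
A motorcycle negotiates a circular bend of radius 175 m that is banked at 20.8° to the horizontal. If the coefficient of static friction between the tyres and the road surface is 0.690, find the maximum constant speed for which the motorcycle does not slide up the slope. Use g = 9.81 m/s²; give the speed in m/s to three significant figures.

49.9 m/s

At the maximum speed, friction acts down the slope at its limiting value f = μN. Radially (horizontal, toward centre): N sinθ + μN cosθ = mv²/r. Vertically: N cosθ − μN sinθ = mg.
Dividing: v² = r g (sinθ + μcosθ)/(cosθ − μsinθ).
sinθ + μcosθ = 0.3551 + 0.690×0.9348 = 1.000; cosθ − μsinθ = 0.9348 − 0.690×0.3551 = 0.6898.
v² = 175 × 9.81 × 1.000/0.6898 = 2489 m²/s², so v = 49.89 m/s.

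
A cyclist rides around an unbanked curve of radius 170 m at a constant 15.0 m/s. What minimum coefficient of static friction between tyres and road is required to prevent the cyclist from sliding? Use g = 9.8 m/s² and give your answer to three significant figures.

Friction provides the centripetal force: μ_s m g = m v²/r, so μ_s = v²/(g r) = (15.00)²/(9.8 × 170) = 225.0/1666 = 0.1351.

0.135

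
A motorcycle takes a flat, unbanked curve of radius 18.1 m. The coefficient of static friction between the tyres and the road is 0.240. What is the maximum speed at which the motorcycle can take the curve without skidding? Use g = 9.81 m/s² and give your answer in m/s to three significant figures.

6.53 m/s

The only inward force on a level bend is static friction, so at the limit f_s = μ_s N = μ_s m g = m v²/r.
Mass cancels: v_max = √(μ_s g r) = √(0.240 × 9.81 × 18.1) = √42.61 = 6.528 m/s.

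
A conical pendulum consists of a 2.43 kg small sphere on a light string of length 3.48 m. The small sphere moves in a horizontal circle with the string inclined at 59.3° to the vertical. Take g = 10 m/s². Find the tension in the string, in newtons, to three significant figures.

47.6 N

Vertically the bob has no acceleration, so T cosθ = mg.
T = mg/cosθ = 2.43 × 10.0 / cos 59.3° = 24.30/0.5105 = 47.60 N.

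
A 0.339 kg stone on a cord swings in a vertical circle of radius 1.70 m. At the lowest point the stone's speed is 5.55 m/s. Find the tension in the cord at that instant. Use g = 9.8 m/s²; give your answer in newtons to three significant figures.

At the lowest point, T points up (toward the centre) and the weight mg points down (away from the centre), so the net inward force is T − mg = mv²/r.
T = m(v²/r + g) = 0.339 × ((5.55)²/1.70 + 9.8) = 0.339 × (18.12 + 9.8) = 0.339 × 27.92 = 9.465 N.

9.46 N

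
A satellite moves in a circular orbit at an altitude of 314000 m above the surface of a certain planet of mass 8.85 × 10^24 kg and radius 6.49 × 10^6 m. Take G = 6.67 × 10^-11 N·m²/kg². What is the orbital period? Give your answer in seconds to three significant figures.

r = R + h = 6.49 × 10^6 + 314000 = 6.804 × 10^6 m. Gravity provides the centripetal force: G M m / r² = m v² / r ⇒ v = √(GM/r) = 9314 m/s.
T = 2πr/v = 2π × 6.804 × 10^6 / 9314 = 4590 s.

4590 s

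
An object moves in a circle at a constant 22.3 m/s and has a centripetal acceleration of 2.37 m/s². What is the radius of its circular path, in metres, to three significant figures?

a_c = v²/r ⇒ r = v²/a_c = (22.3)²/2.37 = 497.3/2.37 = 209.8 m.

210 m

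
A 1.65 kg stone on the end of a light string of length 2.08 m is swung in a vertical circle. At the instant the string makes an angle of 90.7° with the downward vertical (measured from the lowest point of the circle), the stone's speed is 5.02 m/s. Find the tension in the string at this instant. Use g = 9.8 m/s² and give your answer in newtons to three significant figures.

Take the radial direction toward the centre of the circle as positive. The component of the weight along the string toward the centre is −mg cos φ (φ measured from the bottom), so Newton's second law along the string gives T − mg cos φ = m v²/r.
cos 90.7° = -0.01222, so T = m(v²/r + g cos φ) = 1.65 × ((5.02)²/2.08 + 9.8 × -0.01222) = 1.65 × (12.12 + (-0.1197)) = 1.65 × 12.00 = 19.79 N.

19.8 N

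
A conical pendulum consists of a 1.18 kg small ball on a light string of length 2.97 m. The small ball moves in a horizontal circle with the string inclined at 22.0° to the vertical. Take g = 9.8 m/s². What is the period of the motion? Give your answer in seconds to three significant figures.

3.33 s

r = L sinθ = 1.113 m. From T sinθ = mω²r and T cosθ = mg: tanθ = ω²r/g, so ω² = g tanθ / r = g/(L cosθ).
ω = √(g/(L cosθ)) = √(9.8/(2.97 × 0.9272)) = √3.559 = 1.886 rad/s.
Period = 2π/ω = 3.331 s.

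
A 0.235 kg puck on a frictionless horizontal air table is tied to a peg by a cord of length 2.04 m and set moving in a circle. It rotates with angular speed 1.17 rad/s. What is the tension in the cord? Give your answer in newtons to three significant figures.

0.656 N

v = ωr = 1.17 × 2.04 = 2.387 m/s.
The tension is the only horizontal force, so it supplies the full centripetal force: T = m v²/r = 0.235 × (2.387)²/2.04 = 0.235 × 5.697/2.04 = 0.6563 N.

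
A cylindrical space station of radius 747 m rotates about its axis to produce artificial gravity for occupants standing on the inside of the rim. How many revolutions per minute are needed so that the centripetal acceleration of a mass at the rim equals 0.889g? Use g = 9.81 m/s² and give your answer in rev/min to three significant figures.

Require ω²r = 0.889g, so ω = √(0.889 × 9.81/747) = 0.1081 rad/s.
In rev/min: ω × 60/(2π) = 0.1081 × 60/(2π) = 1.032 rev/min.

1.03 rev/min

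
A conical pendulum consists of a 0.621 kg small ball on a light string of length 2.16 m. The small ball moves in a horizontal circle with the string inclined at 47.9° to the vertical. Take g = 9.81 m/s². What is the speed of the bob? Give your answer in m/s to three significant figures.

The radius of the circle is r = L sinθ = 2.16 × sin 47.9° = 1.603 m.
Horizontally T sinθ = mv²/r and vertically T cosθ = mg, so tanθ = v²/(rg).
v = √(r g tanθ) = √(1.603 × 9.81 × 1.107) = √17.40 = 4.171 m/s.

4.17 m/s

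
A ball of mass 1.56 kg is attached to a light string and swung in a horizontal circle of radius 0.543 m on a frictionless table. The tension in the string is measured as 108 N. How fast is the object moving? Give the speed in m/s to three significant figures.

6.13 m/s

T = m v²/r ⇒ v = √(T r / m) = √(108 × 0.543 / 1.56) = √37.59 = 6.131 m/s.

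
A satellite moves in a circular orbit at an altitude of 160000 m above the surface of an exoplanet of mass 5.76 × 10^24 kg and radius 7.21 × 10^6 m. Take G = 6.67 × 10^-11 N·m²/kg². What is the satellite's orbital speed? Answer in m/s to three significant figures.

Orbital radius r = R + h = 7.21 × 10^6 + 160000 = 7.370 × 10^6 m.
Gravity supplies the centripetal force: G M m / r² = m v² / r, so v = √(GM/r).
v = √(6.67 × 10^-11 × 5.76 × 10^24 / 7.370 × 10^6) = √(5.213 × 10^7) = 7220 m/s.

7220 m/s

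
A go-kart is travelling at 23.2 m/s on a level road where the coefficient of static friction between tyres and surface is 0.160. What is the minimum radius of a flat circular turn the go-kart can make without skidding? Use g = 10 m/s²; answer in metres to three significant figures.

At the limit, μ_s m g = m v²/r, so r_min = v²/(μ_s g) = (23.2)²/(0.160 × 10.0) = 538.2/1.600 = 336.4 m.

336 m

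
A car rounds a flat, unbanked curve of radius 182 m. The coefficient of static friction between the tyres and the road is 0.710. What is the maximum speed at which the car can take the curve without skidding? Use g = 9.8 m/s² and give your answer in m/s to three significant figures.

The only inward force on a level bend is static friction, so at the limit f_s = μ_s N = μ_s m g = m v²/r.
Mass cancels: v_max = √(μ_s g r) = √(0.710 × 9.8 × 182) = √1266 = 35.59 m/s.

35.6 m/s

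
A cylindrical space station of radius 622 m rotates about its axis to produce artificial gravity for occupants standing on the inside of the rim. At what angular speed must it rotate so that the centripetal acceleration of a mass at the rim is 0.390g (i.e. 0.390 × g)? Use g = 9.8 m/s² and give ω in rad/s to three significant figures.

Centripetal acceleration a_c = ω²r. Setting ω²r = 0.390g:
ω = √(0.390g / r) = √(0.390 × 9.8 / 622) = √0.006145 = 0.07839 rad/s.

0.0784 rad/s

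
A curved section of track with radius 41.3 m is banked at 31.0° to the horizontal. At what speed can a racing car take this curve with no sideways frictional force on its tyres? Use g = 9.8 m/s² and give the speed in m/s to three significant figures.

15.6 m/s

On a frictionless banked curve, N sinθ = mv²/r and N cosθ = mg, so tanθ = v²/(rg).
v = √(r g tanθ) = √(41.3 × 9.8 × tan 31.0°) = √(41.3 × 9.8 × 0.6009) = √243.2 = 15.59 m/s.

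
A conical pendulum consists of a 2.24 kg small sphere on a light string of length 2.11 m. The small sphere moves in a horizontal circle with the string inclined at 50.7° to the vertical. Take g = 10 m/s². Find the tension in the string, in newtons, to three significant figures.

Vertically the bob has no acceleration, so T cosθ = mg.
T = mg/cosθ = 2.24 × 10.0 / cos 50.7° = 22.40/0.6334 = 35.37 N.

35.4 N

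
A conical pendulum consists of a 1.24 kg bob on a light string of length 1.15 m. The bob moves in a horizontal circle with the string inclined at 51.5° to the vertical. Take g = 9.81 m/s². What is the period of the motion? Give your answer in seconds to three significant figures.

r = L sinθ = 0.9000 m. From T sinθ = mω²r and T cosθ = mg: tanθ = ω²r/g, so ω² = g tanθ / r = g/(L cosθ).
ω = √(g/(L cosθ)) = √(9.81/(1.15 × 0.6225)) = √13.70 = 3.702 rad/s.
Period = 2π/ω = 1.697 s.

1.70 s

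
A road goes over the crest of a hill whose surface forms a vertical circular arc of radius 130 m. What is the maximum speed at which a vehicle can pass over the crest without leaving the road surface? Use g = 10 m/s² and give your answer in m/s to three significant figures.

At the crest the centre of the circle is below the vehicle, so the net downward (centripetal) force is mg − N = mv²/r.
The vehicle leaves the road when N → 0, giving v_max = √(g r) = √(10.0 × 130) = 36.06 m/s.

36.1 m/s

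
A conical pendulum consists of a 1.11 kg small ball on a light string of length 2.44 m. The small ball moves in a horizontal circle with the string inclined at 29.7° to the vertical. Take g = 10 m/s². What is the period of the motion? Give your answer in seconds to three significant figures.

r = L sinθ = 1.209 m. From T sinθ = mω²r and T cosθ = mg: tanθ = ω²r/g, so ω² = g tanθ / r = g/(L cosθ).
ω = √(g/(L cosθ)) = √(10.0/(2.44 × 0.8686)) = √4.718 = 2.172 rad/s.
Period = 2π/ω = 2.893 s.

2.89 s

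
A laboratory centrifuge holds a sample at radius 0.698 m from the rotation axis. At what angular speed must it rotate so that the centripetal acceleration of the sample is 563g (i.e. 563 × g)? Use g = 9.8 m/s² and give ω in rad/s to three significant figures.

Centripetal acceleration a_c = ω²r. Setting ω²r = 563g:
ω = √(563g / r) = √(563 × 9.8 / 0.698) = √7905 = 88.91 rad/s.

88.9 rad/s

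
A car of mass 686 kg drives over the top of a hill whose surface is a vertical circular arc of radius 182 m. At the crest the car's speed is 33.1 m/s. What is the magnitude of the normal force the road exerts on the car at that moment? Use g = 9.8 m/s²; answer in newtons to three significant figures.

2590 N

At the crest the centripetal acceleration points downward (toward the centre of the arc), so mg − N = mv²/r.
N = m(g − v²/r) = 686 × (9.8 − (33.1)²/182) = 686 × (9.8 − 6.020) = 686 × 3.780 = 2593 N.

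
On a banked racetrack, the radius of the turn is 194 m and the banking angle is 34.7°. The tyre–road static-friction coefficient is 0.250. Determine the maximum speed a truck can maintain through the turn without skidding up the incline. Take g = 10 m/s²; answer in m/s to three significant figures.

At the maximum speed, friction acts down the slope at its limiting value f = μN. Radially (horizontal, toward centre): N sinθ + μN cosθ = mv²/r. Vertically: N cosθ − μN sinθ = mg.
Dividing: v² = r g (sinθ + μcosθ)/(cosθ − μsinθ).
sinθ + μcosθ = 0.5693 + 0.250×0.8221 = 0.7748; cosθ − μsinθ = 0.8221 − 0.250×0.5693 = 0.6798.
v² = 194 × 10.0 × 0.7748/0.6798 = 2211 m²/s², so v = 47.02 m/s.

47.0 m/s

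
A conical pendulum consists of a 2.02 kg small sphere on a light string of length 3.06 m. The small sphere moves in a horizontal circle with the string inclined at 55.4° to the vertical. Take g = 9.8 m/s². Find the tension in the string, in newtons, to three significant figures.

34.9 N

Vertically the bob has no acceleration, so T cosθ = mg.
T = mg/cosθ = 2.02 × 9.8 / cos 55.4° = 19.80/0.5678 = 34.86 N.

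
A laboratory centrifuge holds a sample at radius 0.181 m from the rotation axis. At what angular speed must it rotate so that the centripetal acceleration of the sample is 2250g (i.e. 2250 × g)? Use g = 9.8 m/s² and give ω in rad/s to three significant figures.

349 rad/s

Centripetal acceleration a_c = ω²r. Setting ω²r = 2250g:
ω = √(2250g / r) = √(2250 × 9.8 / 0.181) = √121800 = 349.0 rad/s.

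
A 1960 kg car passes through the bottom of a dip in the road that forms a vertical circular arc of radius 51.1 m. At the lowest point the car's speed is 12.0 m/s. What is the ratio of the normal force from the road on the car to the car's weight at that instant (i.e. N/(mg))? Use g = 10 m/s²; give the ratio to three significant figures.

At the bottom, N − mg = mv²/r, so N = m(v²/r + g) and N/(mg) = v²/(rg) + 1 = (12.0)²/(51.1 × 10.0) + 1 = 0.2818 + 1 = 1.282.

1.28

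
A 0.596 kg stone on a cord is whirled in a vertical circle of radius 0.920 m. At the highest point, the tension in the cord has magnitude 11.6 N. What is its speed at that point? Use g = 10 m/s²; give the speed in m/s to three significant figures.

At the top, T + mg = mv²/r, so v = √(r(T/m + g)) = √(0.920 × (11.6/0.596 + 10.0)) = √(0.920 × 29.46) = √27.11 = 5.206 m/s.

5.21 m/s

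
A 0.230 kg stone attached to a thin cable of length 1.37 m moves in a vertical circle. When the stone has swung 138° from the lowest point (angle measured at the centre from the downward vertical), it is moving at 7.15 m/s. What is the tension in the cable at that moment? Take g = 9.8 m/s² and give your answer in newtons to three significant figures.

Take the radial direction toward the centre of the circle as positive. The component of the weight along the string toward the centre is −mg cos φ (φ measured from the bottom), so Newton's second law along the string gives T − mg cos φ = m v²/r.
cos 138° = -0.7431, so T = m(v²/r + g cos φ) = 0.230 × ((7.15)²/1.37 + 9.8 × -0.7431) = 0.230 × (37.32 + (-7.283)) = 0.230 × 30.03 = 6.908 N.

6.91 N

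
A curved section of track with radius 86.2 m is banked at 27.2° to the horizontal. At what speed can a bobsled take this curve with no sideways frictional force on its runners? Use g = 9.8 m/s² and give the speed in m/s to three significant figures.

On a frictionless banked curve, N sinθ = mv²/r and N cosθ = mg, so tanθ = v²/(rg).
v = √(r g tanθ) = √(86.2 × 9.8 × tan 27.2°) = √(86.2 × 9.8 × 0.5139) = √434.1 = 20.84 m/s.

20.8 m/s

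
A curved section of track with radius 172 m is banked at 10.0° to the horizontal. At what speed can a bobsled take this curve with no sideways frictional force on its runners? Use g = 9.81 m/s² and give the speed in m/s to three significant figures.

17.2 m/s

On a frictionless banked curve, N sinθ = mv²/r and N cosθ = mg, so tanθ = v²/(rg).
v = √(r g tanθ) = √(172 × 9.81 × tan 10.0°) = √(172 × 9.81 × 0.1763) = √297.5 = 17.25 m/s.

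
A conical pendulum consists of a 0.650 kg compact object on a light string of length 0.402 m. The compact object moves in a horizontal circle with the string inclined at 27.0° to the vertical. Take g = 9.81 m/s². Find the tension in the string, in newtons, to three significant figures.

7.16 N

Vertically the bob has no acceleration, so T cosθ = mg.
T = mg/cosθ = 0.650 × 9.81 / cos 27.0° = 6.377/0.8910 = 7.157 N.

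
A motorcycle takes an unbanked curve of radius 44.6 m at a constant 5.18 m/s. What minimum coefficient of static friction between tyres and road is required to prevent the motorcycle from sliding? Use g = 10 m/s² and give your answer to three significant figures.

Friction provides the centripetal force: μ_s m g = m v²/r, so μ_s = v²/(g r) = (5.180)²/(10.0 × 44.6) = 26.83/446.0 = 0.06016.

0.0602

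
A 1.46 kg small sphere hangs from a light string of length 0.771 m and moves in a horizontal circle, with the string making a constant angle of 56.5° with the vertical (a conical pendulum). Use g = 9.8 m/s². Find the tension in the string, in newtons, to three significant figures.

Vertically the bob has no acceleration, so T cosθ = mg.
T = mg/cosθ = 1.46 × 9.8 / cos 56.5° = 14.31/0.5519 = 25.92 N.

25.9 N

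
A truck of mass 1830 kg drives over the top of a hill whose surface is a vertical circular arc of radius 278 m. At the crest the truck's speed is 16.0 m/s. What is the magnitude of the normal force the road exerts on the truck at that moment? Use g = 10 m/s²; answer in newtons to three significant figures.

At the crest the centripetal acceleration points downward (toward the centre of the arc), so mg − N = mv²/r.
N = m(g − v²/r) = 1830 × (10.0 − (16.0)²/278) = 1830 × (10.0 − 0.9209) = 1830 × 9.079 = 16610 N.

16600 N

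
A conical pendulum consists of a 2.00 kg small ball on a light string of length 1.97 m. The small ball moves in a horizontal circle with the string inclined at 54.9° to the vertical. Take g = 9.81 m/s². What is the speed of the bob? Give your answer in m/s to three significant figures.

The radius of the circle is r = L sinθ = 1.97 × sin 54.9° = 1.612 m.
Horizontally T sinθ = mv²/r and vertically T cosθ = mg, so tanθ = v²/(rg).
v = √(r g tanθ) = √(1.612 × 9.81 × 1.423) = √22.50 = 4.743 m/s.

4.74 m/s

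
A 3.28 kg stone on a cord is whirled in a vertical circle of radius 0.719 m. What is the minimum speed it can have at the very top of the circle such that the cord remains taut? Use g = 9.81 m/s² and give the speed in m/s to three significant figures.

2.66 m/s

At the highest point the centre is directly below, so both the weight and T act inward: T + mg = mv²/r.
At minimum speed T → 0, so mg = mv_min²/r ⇒ v_min = √(g r) = √(9.81 × 0.719) = 2.656 m/s.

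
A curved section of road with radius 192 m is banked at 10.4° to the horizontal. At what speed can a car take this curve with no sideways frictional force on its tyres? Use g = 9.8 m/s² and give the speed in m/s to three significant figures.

On a frictionless banked curve, N sinθ = mv²/r and N cosθ = mg, so tanθ = v²/(rg).
v = √(r g tanθ) = √(192 × 9.8 × tan 10.4°) = √(192 × 9.8 × 0.1835) = √345.3 = 18.58 m/s.

18.6 m/s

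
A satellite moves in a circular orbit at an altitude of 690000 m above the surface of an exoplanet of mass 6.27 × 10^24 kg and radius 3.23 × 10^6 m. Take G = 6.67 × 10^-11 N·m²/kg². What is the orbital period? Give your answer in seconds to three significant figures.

2380 s

r = R + h = 3.23 × 10^6 + 690000 = 3.920 × 10^6 m. Gravity provides the centripetal force: G M m / r² = m v² / r ⇒ v = √(GM/r) = 10330 m/s.
T = 2πr/v = 2π × 3.920 × 10^6 / 10330 = 2385 s.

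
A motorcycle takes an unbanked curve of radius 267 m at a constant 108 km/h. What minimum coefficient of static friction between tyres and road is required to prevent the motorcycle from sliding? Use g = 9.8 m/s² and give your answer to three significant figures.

0.344

v = 108/3.6 = 30.00 m/s.
Friction provides the centripetal force: μ_s m g = m v²/r, so μ_s = v²/(g r) = (30.00)²/(9.8 × 267) = 900.0/2617 = 0.3440.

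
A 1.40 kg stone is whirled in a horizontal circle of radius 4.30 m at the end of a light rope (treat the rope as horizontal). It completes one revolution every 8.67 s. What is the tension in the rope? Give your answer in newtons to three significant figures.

3.16 N

v = 2πr/T = 2π × 4.30/8.67 = 3.116 m/s.
The tension is the only horizontal force, so it supplies the full centripetal force: T = m v²/r = 1.40 × (3.116)²/4.30 = 1.40 × 9.711/4.30 = 3.162 N.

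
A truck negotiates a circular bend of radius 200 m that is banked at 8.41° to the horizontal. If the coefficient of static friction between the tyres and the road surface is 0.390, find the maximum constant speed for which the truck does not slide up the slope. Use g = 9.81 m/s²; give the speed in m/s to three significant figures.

33.5 m/s

At the maximum speed, friction acts down the slope at its limiting value f = μN. Radially (horizontal, toward centre): N sinθ + μN cosθ = mv²/r. Vertically: N cosθ − μN sinθ = mg.
Dividing: v² = r g (sinθ + μcosθ)/(cosθ − μsinθ).
sinθ + μcosθ = 0.1463 + 0.390×0.9892 = 0.5321; cosθ − μsinθ = 0.9892 − 0.390×0.1463 = 0.9322.
v² = 200 × 9.81 × 0.5321/0.9322 = 1120 m²/s², so v = 33.46 m/s.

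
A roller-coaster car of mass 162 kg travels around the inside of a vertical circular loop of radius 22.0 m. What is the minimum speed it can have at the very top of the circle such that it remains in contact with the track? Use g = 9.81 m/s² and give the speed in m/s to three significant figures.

14.7 m/s

At the top, both weight mg and N point toward the centre: N + mg = mv²/r.
At minimum speed N → 0, so mg = mv_min²/r ⇒ v_min = √(g r) = √(9.81 × 22.0) = 14.69 m/s.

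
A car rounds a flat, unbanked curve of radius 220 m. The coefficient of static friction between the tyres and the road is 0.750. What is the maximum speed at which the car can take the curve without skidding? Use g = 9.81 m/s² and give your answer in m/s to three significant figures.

40.2 m/s

On a flat curve, static friction is the only horizontal force, so it must supply the full centripetal force: μ_s m g = m v²/r.
Mass cancels: v_max = √(μ_s g r) = √(0.750 × 9.81 × 220) = √1619 = 40.23 m/s.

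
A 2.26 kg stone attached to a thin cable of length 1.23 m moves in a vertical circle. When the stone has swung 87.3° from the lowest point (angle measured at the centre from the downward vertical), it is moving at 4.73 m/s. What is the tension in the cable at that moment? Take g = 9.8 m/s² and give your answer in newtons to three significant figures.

42.2 N

Take the radial direction toward the centre of the circle as positive. The component of the weight along the string toward the centre is −mg cos φ (φ measured from the bottom), so Newton's second law along the string gives T − mg cos φ = m v²/r.
cos 87.3° = 0.04711, so T = m(v²/r + g cos φ) = 2.26 × ((4.73)²/1.23 + 9.8 × 0.04711) = 2.26 × (18.19 + (0.4616)) = 2.26 × 18.65 = 42.15 N.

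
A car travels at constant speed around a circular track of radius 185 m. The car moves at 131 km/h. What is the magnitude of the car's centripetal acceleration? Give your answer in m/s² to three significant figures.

7.16 m/s²

v = 131 km/h = 131/3.6 = 36.39 m/s.
a_c = v²/r = (36.39)²/185 = 1324/185 = 7.158 m/s².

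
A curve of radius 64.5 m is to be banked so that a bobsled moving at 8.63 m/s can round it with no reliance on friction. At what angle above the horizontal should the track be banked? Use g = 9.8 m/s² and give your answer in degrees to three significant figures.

For a frictionless banked turn: horizontally N sinθ = mv²/r and vertically N cosθ = mg.
Dividing: tanθ = v²/(r g) = (8.63)²/(64.5 × 9.8) = 74.48/632.1 = 0.1178.
θ = arctan(0.1178) = 6.720°.

6.72°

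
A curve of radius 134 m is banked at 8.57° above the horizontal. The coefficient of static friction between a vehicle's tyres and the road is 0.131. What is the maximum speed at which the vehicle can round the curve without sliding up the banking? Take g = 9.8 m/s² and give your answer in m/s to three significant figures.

At the maximum speed, friction acts down the slope at its limiting value f = μN. Radially (horizontal, toward centre): N sinθ + μN cosθ = mv²/r. Vertically: N cosθ − μN sinθ = mg.
Dividing: v² = r g (sinθ + μcosθ)/(cosθ − μsinθ).
sinθ + μcosθ = 0.1490 + 0.131×0.9888 = 0.2786; cosθ − μsinθ = 0.9888 − 0.131×0.1490 = 0.9693.
v² = 134 × 9.8 × 0.2786/0.9693 = 377.4 m²/s², so v = 19.43 m/s.

19.4 m/s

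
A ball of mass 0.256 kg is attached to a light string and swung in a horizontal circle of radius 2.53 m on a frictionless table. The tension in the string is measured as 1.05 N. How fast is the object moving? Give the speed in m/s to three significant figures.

T = m v²/r ⇒ v = √(T r / m) = √(1.05 × 2.53 / 0.256) = √10.38 = 3.221 m/s.

3.22 m/s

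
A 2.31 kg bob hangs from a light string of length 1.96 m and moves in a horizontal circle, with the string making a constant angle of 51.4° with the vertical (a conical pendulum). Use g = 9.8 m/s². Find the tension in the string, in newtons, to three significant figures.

Vertically the bob has no acceleration, so T cosθ = mg.
T = mg/cosθ = 2.31 × 9.8 / cos 51.4° = 22.64/0.6239 = 36.29 N.

36.3 N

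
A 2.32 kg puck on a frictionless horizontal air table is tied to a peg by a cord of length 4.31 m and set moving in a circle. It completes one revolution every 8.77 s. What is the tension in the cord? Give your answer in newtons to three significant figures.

5.13 N

v = 2πr/T = 2π × 4.31/8.77 = 3.088 m/s.
The tension is the only horizontal force, so it supplies the full centripetal force: T = m v²/r = 2.32 × (3.088)²/4.31 = 2.32 × 9.535/4.31 = 5.132 N.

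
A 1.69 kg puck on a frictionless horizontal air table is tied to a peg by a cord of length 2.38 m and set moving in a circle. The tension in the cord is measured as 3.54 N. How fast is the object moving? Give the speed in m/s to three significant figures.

2.23 m/s

T = m v²/r ⇒ v = √(T r / m) = √(3.54 × 2.38 / 1.69) = √4.985 = 2.233 m/s.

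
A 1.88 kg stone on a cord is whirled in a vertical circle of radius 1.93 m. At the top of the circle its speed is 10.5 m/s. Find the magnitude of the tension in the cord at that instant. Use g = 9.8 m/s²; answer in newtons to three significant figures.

89.0 N

At the top, both T and the weight mg point inward (toward the centre), so T + mg = mv²/r.
T = m(v²/r − g) = 1.88 × ((10.5)²/1.93 − 9.8) = 1.88 × (57.12 − 9.8) = 1.88 × 47.32 = 88.97 N.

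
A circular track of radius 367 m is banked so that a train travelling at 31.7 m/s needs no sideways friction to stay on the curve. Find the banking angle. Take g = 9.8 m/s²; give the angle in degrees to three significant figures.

With no friction, the horizontal component of the normal force provides the centripetal force: N sinθ = mv²/r, while N cosθ = mg vertically.
Dividing: tanθ = v²/(r g) = (31.7)²/(367 × 9.8) = 1005/3597 = 0.2794.
θ = arctan(0.2794) = 15.61°.

15.6°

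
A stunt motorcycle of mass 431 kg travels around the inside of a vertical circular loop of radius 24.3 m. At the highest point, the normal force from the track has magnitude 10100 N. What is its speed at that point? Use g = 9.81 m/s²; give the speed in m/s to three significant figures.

At the top, N + mg = mv²/r, so v = √(r(N/m + g)) = √(24.3 × (10100/431 + 9.81)) = √(24.3 × 33.24) = √807.8 = 28.42 m/s.

28.4 m/s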